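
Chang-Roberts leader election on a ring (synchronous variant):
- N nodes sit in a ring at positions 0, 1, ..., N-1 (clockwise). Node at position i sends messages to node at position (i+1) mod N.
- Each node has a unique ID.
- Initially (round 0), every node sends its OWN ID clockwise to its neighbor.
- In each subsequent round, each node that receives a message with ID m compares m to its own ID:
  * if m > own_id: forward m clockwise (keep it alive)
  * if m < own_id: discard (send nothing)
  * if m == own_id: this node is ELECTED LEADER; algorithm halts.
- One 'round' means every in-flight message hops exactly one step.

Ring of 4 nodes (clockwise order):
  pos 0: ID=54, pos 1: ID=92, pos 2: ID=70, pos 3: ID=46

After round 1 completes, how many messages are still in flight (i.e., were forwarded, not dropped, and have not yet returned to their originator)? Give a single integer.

Round 1: pos1(id92) recv 54: drop; pos2(id70) recv 92: fwd; pos3(id46) recv 70: fwd; pos0(id54) recv 46: drop
After round 1: 2 messages still in flight

Answer: 2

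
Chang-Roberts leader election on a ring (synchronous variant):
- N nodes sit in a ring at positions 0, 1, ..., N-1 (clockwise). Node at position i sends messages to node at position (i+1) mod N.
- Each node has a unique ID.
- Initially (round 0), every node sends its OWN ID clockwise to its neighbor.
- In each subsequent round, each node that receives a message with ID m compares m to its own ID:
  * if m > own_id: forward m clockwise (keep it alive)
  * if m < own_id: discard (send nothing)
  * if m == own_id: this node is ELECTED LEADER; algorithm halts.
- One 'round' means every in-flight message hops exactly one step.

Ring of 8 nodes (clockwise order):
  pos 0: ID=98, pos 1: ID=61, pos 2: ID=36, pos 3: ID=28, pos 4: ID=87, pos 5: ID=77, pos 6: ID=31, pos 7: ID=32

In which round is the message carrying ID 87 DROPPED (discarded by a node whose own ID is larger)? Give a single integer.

Round 1: pos1(id61) recv 98: fwd; pos2(id36) recv 61: fwd; pos3(id28) recv 36: fwd; pos4(id87) recv 28: drop; pos5(id77) recv 87: fwd; pos6(id31) recv 77: fwd; pos7(id32) recv 31: drop; pos0(id98) recv 32: drop
Round 2: pos2(id36) recv 98: fwd; pos3(id28) recv 61: fwd; pos4(id87) recv 36: drop; pos6(id31) recv 87: fwd; pos7(id32) recv 77: fwd
Round 3: pos3(id28) recv 98: fwd; pos4(id87) recv 61: drop; pos7(id32) recv 87: fwd; pos0(id98) recv 77: drop
Round 4: pos4(id87) recv 98: fwd; pos0(id98) recv 87: drop
Round 5: pos5(id77) recv 98: fwd
Round 6: pos6(id31) recv 98: fwd
Round 7: pos7(id32) recv 98: fwd
Round 8: pos0(id98) recv 98: ELECTED
Message ID 87 originates at pos 4; dropped at pos 0 in round 4

Answer: 4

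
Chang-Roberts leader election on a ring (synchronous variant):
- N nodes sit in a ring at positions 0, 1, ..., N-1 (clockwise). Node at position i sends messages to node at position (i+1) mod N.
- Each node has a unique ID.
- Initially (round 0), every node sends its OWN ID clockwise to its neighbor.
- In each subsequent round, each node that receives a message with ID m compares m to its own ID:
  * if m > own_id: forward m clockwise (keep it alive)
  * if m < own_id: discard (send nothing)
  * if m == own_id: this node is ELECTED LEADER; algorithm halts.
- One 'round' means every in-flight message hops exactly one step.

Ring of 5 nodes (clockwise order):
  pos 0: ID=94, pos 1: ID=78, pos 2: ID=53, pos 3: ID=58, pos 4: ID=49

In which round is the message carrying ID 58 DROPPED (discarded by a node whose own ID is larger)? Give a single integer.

Round 1: pos1(id78) recv 94: fwd; pos2(id53) recv 78: fwd; pos3(id58) recv 53: drop; pos4(id49) recv 58: fwd; pos0(id94) recv 49: drop
Round 2: pos2(id53) recv 94: fwd; pos3(id58) recv 78: fwd; pos0(id94) recv 58: drop
Round 3: pos3(id58) recv 94: fwd; pos4(id49) recv 78: fwd
Round 4: pos4(id49) recv 94: fwd; pos0(id94) recv 78: drop
Round 5: pos0(id94) recv 94: ELECTED
Message ID 58 originates at pos 3; dropped at pos 0 in round 2

Answer: 2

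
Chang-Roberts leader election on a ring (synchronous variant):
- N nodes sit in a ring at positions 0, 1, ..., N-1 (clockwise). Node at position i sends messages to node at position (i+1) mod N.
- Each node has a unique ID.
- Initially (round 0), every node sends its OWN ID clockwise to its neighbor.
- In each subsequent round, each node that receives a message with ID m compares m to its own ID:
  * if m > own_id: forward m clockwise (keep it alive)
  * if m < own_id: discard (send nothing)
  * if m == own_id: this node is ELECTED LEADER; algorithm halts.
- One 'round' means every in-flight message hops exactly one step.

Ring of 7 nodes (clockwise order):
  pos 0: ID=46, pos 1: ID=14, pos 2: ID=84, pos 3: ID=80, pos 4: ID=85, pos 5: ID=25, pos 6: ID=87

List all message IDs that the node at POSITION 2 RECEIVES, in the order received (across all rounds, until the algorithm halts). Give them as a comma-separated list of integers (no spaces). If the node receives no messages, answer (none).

Round 1: pos1(id14) recv 46: fwd; pos2(id84) recv 14: drop; pos3(id80) recv 84: fwd; pos4(id85) recv 80: drop; pos5(id25) recv 85: fwd; pos6(id87) recv 25: drop; pos0(id46) recv 87: fwd
Round 2: pos2(id84) recv 46: drop; pos4(id85) recv 84: drop; pos6(id87) recv 85: drop; pos1(id14) recv 87: fwd
Round 3: pos2(id84) recv 87: fwd
Round 4: pos3(id80) recv 87: fwd
Round 5: pos4(id85) recv 87: fwd
Round 6: pos5(id25) recv 87: fwd
Round 7: pos6(id87) recv 87: ELECTED

Answer: 14,46,87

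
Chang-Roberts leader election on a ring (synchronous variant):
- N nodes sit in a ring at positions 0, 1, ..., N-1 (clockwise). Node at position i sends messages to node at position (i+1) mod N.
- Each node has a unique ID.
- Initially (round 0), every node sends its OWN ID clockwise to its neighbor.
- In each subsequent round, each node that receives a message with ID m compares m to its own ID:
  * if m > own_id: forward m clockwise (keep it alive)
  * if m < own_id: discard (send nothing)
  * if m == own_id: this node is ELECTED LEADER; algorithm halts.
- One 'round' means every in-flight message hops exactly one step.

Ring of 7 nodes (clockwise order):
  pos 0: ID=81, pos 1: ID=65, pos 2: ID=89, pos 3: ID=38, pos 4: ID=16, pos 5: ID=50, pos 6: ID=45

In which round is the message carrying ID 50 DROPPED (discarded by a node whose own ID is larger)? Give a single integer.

Round 1: pos1(id65) recv 81: fwd; pos2(id89) recv 65: drop; pos3(id38) recv 89: fwd; pos4(id16) recv 38: fwd; pos5(id50) recv 16: drop; pos6(id45) recv 50: fwd; pos0(id81) recv 45: drop
Round 2: pos2(id89) recv 81: drop; pos4(id16) recv 89: fwd; pos5(id50) recv 38: drop; pos0(id81) recv 50: drop
Round 3: pos5(id50) recv 89: fwd
Round 4: pos6(id45) recv 89: fwd
Round 5: pos0(id81) recv 89: fwd
Round 6: pos1(id65) recv 89: fwd
Round 7: pos2(id89) recv 89: ELECTED
Message ID 50 originates at pos 5; dropped at pos 0 in round 2

Answer: 2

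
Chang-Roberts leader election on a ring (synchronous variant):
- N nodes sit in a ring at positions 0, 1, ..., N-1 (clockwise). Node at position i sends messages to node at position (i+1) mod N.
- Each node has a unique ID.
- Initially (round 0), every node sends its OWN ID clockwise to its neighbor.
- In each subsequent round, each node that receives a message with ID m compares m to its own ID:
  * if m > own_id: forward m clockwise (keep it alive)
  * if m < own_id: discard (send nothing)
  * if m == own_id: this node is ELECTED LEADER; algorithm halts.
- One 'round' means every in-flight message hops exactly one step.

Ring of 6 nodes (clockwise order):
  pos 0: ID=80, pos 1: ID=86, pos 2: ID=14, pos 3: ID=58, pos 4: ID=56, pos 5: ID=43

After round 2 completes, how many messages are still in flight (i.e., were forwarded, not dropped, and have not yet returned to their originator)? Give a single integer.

Round 1: pos1(id86) recv 80: drop; pos2(id14) recv 86: fwd; pos3(id58) recv 14: drop; pos4(id56) recv 58: fwd; pos5(id43) recv 56: fwd; pos0(id80) recv 43: drop
Round 2: pos3(id58) recv 86: fwd; pos5(id43) recv 58: fwd; pos0(id80) recv 56: drop
After round 2: 2 messages still in flight

Answer: 2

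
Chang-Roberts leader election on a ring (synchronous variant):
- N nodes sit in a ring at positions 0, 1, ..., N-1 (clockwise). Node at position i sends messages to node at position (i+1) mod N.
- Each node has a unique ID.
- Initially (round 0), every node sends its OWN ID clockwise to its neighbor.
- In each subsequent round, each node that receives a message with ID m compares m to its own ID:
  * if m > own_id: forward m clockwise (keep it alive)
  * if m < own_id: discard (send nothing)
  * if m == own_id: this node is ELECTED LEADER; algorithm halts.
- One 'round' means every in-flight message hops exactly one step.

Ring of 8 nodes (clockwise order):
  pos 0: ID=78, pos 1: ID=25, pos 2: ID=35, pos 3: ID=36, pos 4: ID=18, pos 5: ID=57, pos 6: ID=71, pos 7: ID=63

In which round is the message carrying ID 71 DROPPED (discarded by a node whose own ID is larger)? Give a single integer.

Answer: 2

Derivation:
Round 1: pos1(id25) recv 78: fwd; pos2(id35) recv 25: drop; pos3(id36) recv 35: drop; pos4(id18) recv 36: fwd; pos5(id57) recv 18: drop; pos6(id71) recv 57: drop; pos7(id63) recv 71: fwd; pos0(id78) recv 63: drop
Round 2: pos2(id35) recv 78: fwd; pos5(id57) recv 36: drop; pos0(id78) recv 71: drop
Round 3: pos3(id36) recv 78: fwd
Round 4: pos4(id18) recv 78: fwd
Round 5: pos5(id57) recv 78: fwd
Round 6: pos6(id71) recv 78: fwd
Round 7: pos7(id63) recv 78: fwd
Round 8: pos0(id78) recv 78: ELECTED
Message ID 71 originates at pos 6; dropped at pos 0 in round 2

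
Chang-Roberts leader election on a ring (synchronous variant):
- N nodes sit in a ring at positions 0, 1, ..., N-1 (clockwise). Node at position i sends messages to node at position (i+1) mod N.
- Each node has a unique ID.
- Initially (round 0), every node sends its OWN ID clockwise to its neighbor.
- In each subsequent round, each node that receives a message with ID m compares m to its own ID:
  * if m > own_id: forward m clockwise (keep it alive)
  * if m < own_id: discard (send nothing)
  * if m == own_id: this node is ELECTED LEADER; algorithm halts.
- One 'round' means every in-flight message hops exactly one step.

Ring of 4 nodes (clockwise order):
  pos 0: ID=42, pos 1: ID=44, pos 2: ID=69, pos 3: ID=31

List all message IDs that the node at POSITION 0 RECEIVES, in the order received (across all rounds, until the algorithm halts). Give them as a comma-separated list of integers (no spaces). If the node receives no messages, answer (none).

Answer: 31,69

Derivation:
Round 1: pos1(id44) recv 42: drop; pos2(id69) recv 44: drop; pos3(id31) recv 69: fwd; pos0(id42) recv 31: drop
Round 2: pos0(id42) recv 69: fwd
Round 3: pos1(id44) recv 69: fwd
Round 4: pos2(id69) recv 69: ELECTED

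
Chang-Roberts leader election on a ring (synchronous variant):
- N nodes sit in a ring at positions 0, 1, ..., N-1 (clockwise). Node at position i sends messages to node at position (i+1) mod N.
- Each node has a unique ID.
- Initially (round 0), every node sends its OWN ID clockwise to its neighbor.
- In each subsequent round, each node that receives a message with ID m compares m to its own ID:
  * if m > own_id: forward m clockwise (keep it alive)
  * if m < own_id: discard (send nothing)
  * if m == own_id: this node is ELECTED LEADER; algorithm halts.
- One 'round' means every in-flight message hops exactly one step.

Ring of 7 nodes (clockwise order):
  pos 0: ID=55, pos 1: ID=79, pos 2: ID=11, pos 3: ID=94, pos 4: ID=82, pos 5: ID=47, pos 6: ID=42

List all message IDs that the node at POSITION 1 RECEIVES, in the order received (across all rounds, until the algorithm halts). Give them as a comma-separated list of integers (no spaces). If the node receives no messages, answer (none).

Round 1: pos1(id79) recv 55: drop; pos2(id11) recv 79: fwd; pos3(id94) recv 11: drop; pos4(id82) recv 94: fwd; pos5(id47) recv 82: fwd; pos6(id42) recv 47: fwd; pos0(id55) recv 42: drop
Round 2: pos3(id94) recv 79: drop; pos5(id47) recv 94: fwd; pos6(id42) recv 82: fwd; pos0(id55) recv 47: drop
Round 3: pos6(id42) recv 94: fwd; pos0(id55) recv 82: fwd
Round 4: pos0(id55) recv 94: fwd; pos1(id79) recv 82: fwd
Round 5: pos1(id79) recv 94: fwd; pos2(id11) recv 82: fwd
Round 6: pos2(id11) recv 94: fwd; pos3(id94) recv 82: drop
Round 7: pos3(id94) recv 94: ELECTED

Answer: 55,82,94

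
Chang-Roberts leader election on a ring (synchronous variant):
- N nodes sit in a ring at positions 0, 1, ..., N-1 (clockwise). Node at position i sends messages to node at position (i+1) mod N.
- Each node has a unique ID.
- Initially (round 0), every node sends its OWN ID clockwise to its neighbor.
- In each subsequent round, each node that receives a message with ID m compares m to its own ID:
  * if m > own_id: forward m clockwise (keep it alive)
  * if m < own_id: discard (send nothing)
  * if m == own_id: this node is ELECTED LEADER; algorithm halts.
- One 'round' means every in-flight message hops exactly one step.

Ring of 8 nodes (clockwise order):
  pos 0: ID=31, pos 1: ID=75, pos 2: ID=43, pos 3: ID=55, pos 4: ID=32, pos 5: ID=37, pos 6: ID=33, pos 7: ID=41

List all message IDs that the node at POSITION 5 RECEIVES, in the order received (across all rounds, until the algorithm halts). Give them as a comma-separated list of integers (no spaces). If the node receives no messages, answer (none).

Answer: 32,55,75

Derivation:
Round 1: pos1(id75) recv 31: drop; pos2(id43) recv 75: fwd; pos3(id55) recv 43: drop; pos4(id32) recv 55: fwd; pos5(id37) recv 32: drop; pos6(id33) recv 37: fwd; pos7(id41) recv 33: drop; pos0(id31) recv 41: fwd
Round 2: pos3(id55) recv 75: fwd; pos5(id37) recv 55: fwd; pos7(id41) recv 37: drop; pos1(id75) recv 41: drop
Round 3: pos4(id32) recv 75: fwd; pos6(id33) recv 55: fwd
Round 4: pos5(id37) recv 75: fwd; pos7(id41) recv 55: fwd
Round 5: pos6(id33) recv 75: fwd; pos0(id31) recv 55: fwd
Round 6: pos7(id41) recv 75: fwd; pos1(id75) recv 55: drop
Round 7: pos0(id31) recv 75: fwd
Round 8: pos1(id75) recv 75: ELECTED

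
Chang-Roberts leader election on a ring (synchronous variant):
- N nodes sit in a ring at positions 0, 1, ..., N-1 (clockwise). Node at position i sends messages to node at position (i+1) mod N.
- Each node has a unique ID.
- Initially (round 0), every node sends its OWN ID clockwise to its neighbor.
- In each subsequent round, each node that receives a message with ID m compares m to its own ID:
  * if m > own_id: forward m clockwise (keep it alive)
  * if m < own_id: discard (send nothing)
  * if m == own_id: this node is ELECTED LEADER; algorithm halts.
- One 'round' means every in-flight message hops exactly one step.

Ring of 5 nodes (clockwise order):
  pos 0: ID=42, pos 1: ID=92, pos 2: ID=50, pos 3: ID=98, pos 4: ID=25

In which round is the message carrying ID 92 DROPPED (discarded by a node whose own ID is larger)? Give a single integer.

Round 1: pos1(id92) recv 42: drop; pos2(id50) recv 92: fwd; pos3(id98) recv 50: drop; pos4(id25) recv 98: fwd; pos0(id42) recv 25: drop
Round 2: pos3(id98) recv 92: drop; pos0(id42) recv 98: fwd
Round 3: pos1(id92) recv 98: fwd
Round 4: pos2(id50) recv 98: fwd
Round 5: pos3(id98) recv 98: ELECTED
Message ID 92 originates at pos 1; dropped at pos 3 in round 2

Answer: 2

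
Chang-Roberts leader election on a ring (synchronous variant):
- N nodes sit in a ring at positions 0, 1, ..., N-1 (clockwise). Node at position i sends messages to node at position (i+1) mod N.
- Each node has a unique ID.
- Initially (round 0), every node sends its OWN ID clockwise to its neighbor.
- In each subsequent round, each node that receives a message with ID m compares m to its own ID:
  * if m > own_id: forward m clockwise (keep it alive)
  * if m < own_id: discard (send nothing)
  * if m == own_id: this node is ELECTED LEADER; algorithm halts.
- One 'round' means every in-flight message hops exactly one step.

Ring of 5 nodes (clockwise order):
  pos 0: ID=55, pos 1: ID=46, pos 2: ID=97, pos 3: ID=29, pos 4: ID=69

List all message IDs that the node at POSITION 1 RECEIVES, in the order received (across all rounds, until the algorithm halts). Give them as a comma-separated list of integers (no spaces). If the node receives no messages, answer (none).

Round 1: pos1(id46) recv 55: fwd; pos2(id97) recv 46: drop; pos3(id29) recv 97: fwd; pos4(id69) recv 29: drop; pos0(id55) recv 69: fwd
Round 2: pos2(id97) recv 55: drop; pos4(id69) recv 97: fwd; pos1(id46) recv 69: fwd
Round 3: pos0(id55) recv 97: fwd; pos2(id97) recv 69: drop
Round 4: pos1(id46) recv 97: fwd
Round 5: pos2(id97) recv 97: ELECTED

Answer: 55,69,97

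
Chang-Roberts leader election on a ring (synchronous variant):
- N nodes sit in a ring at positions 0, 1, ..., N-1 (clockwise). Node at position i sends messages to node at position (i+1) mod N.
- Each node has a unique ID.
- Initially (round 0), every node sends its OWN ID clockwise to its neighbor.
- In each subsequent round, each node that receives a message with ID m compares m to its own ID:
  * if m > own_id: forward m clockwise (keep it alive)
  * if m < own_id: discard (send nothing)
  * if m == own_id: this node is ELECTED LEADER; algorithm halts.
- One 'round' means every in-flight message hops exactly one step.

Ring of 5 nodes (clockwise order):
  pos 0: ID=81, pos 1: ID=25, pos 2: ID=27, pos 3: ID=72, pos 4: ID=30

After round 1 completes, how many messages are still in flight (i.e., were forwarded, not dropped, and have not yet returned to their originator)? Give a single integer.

Round 1: pos1(id25) recv 81: fwd; pos2(id27) recv 25: drop; pos3(id72) recv 27: drop; pos4(id30) recv 72: fwd; pos0(id81) recv 30: drop
After round 1: 2 messages still in flight

Answer: 2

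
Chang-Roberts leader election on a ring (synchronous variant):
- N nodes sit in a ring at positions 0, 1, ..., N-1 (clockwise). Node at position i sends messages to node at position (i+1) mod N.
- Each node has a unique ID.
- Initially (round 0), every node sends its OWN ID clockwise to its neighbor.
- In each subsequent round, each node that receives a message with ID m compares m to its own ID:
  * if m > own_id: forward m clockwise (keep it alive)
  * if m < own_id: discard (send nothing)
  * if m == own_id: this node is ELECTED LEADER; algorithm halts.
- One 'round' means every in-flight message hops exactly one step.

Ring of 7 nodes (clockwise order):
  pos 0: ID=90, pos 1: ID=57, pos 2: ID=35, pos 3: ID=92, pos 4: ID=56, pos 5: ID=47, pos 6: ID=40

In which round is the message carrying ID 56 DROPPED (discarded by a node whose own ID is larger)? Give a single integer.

Round 1: pos1(id57) recv 90: fwd; pos2(id35) recv 57: fwd; pos3(id92) recv 35: drop; pos4(id56) recv 92: fwd; pos5(id47) recv 56: fwd; pos6(id40) recv 47: fwd; pos0(id90) recv 40: drop
Round 2: pos2(id35) recv 90: fwd; pos3(id92) recv 57: drop; pos5(id47) recv 92: fwd; pos6(id40) recv 56: fwd; pos0(id90) recv 47: drop
Round 3: pos3(id92) recv 90: drop; pos6(id40) recv 92: fwd; pos0(id90) recv 56: drop
Round 4: pos0(id90) recv 92: fwd
Round 5: pos1(id57) recv 92: fwd
Round 6: pos2(id35) recv 92: fwd
Round 7: pos3(id92) recv 92: ELECTED
Message ID 56 originates at pos 4; dropped at pos 0 in round 3

Answer: 3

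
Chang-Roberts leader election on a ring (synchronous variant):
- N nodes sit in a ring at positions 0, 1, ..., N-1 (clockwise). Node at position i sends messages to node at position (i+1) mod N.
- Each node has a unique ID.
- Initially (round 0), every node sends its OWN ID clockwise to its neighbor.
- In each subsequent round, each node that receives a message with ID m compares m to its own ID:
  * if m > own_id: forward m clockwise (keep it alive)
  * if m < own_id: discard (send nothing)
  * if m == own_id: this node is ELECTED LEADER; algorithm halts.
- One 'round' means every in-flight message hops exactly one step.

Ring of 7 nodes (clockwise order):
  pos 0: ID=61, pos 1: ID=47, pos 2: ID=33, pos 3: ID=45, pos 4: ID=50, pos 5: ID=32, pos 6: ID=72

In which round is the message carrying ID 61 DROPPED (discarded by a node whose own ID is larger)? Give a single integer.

Answer: 6

Derivation:
Round 1: pos1(id47) recv 61: fwd; pos2(id33) recv 47: fwd; pos3(id45) recv 33: drop; pos4(id50) recv 45: drop; pos5(id32) recv 50: fwd; pos6(id72) recv 32: drop; pos0(id61) recv 72: fwd
Round 2: pos2(id33) recv 61: fwd; pos3(id45) recv 47: fwd; pos6(id72) recv 50: drop; pos1(id47) recv 72: fwd
Round 3: pos3(id45) recv 61: fwd; pos4(id50) recv 47: drop; pos2(id33) recv 72: fwd
Round 4: pos4(id50) recv 61: fwd; pos3(id45) recv 72: fwd
Round 5: pos5(id32) recv 61: fwd; pos4(id50) recv 72: fwd
Round 6: pos6(id72) recv 61: drop; pos5(id32) recv 72: fwd
Round 7: pos6(id72) recv 72: ELECTED
Message ID 61 originates at pos 0; dropped at pos 6 in round 6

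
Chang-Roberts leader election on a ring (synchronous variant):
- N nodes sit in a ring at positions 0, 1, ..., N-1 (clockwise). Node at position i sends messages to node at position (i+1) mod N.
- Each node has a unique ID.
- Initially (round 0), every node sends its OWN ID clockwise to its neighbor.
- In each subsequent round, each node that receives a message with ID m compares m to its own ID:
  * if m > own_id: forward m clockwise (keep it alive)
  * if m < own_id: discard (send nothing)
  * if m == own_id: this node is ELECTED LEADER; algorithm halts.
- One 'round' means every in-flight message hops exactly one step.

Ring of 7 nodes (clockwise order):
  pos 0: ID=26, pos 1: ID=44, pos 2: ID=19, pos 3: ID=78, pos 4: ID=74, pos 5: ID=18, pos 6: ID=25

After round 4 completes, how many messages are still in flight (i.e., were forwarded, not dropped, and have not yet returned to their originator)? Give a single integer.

Answer: 2

Derivation:
Round 1: pos1(id44) recv 26: drop; pos2(id19) recv 44: fwd; pos3(id78) recv 19: drop; pos4(id74) recv 78: fwd; pos5(id18) recv 74: fwd; pos6(id25) recv 18: drop; pos0(id26) recv 25: drop
Round 2: pos3(id78) recv 44: drop; pos5(id18) recv 78: fwd; pos6(id25) recv 74: fwd
Round 3: pos6(id25) recv 78: fwd; pos0(id26) recv 74: fwd
Round 4: pos0(id26) recv 78: fwd; pos1(id44) recv 74: fwd
After round 4: 2 messages still in flight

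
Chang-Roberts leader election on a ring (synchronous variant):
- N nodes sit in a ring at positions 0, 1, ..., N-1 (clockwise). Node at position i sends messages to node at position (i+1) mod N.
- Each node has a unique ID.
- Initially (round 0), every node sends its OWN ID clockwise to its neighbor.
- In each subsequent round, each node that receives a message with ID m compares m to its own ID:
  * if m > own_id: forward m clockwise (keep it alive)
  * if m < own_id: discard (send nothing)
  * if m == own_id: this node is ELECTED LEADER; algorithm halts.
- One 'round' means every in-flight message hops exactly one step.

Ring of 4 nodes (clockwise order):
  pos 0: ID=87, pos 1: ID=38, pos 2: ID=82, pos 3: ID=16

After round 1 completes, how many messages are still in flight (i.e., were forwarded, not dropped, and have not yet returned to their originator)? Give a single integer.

Round 1: pos1(id38) recv 87: fwd; pos2(id82) recv 38: drop; pos3(id16) recv 82: fwd; pos0(id87) recv 16: drop
After round 1: 2 messages still in flight

Answer: 2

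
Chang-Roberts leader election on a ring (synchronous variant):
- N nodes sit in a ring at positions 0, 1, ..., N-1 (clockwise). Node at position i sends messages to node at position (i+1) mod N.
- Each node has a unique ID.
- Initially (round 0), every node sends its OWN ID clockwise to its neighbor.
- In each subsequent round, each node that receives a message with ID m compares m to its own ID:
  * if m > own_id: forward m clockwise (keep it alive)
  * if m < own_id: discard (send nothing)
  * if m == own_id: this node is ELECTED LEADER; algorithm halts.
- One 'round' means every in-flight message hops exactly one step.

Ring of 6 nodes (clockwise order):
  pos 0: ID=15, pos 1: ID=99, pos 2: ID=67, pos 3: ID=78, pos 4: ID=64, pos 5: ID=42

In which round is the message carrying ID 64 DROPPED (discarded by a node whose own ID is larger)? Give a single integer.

Answer: 3

Derivation:
Round 1: pos1(id99) recv 15: drop; pos2(id67) recv 99: fwd; pos3(id78) recv 67: drop; pos4(id64) recv 78: fwd; pos5(id42) recv 64: fwd; pos0(id15) recv 42: fwd
Round 2: pos3(id78) recv 99: fwd; pos5(id42) recv 78: fwd; pos0(id15) recv 64: fwd; pos1(id99) recv 42: drop
Round 3: pos4(id64) recv 99: fwd; pos0(id15) recv 78: fwd; pos1(id99) recv 64: drop
Round 4: pos5(id42) recv 99: fwd; pos1(id99) recv 78: drop
Round 5: pos0(id15) recv 99: fwd
Round 6: pos1(id99) recv 99: ELECTED
Message ID 64 originates at pos 4; dropped at pos 1 in round 3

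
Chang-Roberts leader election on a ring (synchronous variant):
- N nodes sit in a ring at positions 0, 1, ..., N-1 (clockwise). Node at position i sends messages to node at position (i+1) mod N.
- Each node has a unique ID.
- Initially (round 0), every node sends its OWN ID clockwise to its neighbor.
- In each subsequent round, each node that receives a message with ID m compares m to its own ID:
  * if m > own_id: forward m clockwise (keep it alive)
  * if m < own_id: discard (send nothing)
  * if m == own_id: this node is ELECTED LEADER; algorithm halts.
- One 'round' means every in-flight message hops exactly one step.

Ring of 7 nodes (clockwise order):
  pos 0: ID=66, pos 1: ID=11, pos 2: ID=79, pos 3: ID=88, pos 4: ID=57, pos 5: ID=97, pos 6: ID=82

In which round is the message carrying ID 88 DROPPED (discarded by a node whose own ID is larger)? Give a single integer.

Round 1: pos1(id11) recv 66: fwd; pos2(id79) recv 11: drop; pos3(id88) recv 79: drop; pos4(id57) recv 88: fwd; pos5(id97) recv 57: drop; pos6(id82) recv 97: fwd; pos0(id66) recv 82: fwd
Round 2: pos2(id79) recv 66: drop; pos5(id97) recv 88: drop; pos0(id66) recv 97: fwd; pos1(id11) recv 82: fwd
Round 3: pos1(id11) recv 97: fwd; pos2(id79) recv 82: fwd
Round 4: pos2(id79) recv 97: fwd; pos3(id88) recv 82: drop
Round 5: pos3(id88) recv 97: fwd
Round 6: pos4(id57) recv 97: fwd
Round 7: pos5(id97) recv 97: ELECTED
Message ID 88 originates at pos 3; dropped at pos 5 in round 2

Answer: 2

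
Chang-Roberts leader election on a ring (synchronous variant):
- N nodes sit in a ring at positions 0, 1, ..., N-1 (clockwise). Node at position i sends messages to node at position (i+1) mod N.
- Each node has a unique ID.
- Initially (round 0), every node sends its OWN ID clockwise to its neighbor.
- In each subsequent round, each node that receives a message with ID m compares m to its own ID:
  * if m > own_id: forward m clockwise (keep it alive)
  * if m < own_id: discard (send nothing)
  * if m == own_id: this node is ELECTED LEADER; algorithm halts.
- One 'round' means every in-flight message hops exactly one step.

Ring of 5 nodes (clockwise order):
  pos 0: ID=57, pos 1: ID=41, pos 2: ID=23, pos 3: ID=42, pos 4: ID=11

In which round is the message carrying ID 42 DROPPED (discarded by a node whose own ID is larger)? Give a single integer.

Answer: 2

Derivation:
Round 1: pos1(id41) recv 57: fwd; pos2(id23) recv 41: fwd; pos3(id42) recv 23: drop; pos4(id11) recv 42: fwd; pos0(id57) recv 11: drop
Round 2: pos2(id23) recv 57: fwd; pos3(id42) recv 41: drop; pos0(id57) recv 42: drop
Round 3: pos3(id42) recv 57: fwd
Round 4: pos4(id11) recv 57: fwd
Round 5: pos0(id57) recv 57: ELECTED
Message ID 42 originates at pos 3; dropped at pos 0 in round 2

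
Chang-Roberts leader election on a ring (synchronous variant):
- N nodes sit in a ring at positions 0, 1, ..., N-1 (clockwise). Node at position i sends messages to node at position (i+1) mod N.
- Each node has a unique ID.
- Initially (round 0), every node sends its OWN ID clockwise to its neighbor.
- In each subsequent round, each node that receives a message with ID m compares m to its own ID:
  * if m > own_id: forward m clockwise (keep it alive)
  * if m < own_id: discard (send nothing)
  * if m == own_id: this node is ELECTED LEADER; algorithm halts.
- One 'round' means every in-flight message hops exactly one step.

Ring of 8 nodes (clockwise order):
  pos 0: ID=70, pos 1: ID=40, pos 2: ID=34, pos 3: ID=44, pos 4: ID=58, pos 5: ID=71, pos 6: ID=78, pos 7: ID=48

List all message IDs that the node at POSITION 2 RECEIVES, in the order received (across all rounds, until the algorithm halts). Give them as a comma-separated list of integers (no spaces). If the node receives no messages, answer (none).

Round 1: pos1(id40) recv 70: fwd; pos2(id34) recv 40: fwd; pos3(id44) recv 34: drop; pos4(id58) recv 44: drop; pos5(id71) recv 58: drop; pos6(id78) recv 71: drop; pos7(id48) recv 78: fwd; pos0(id70) recv 48: drop
Round 2: pos2(id34) recv 70: fwd; pos3(id44) recv 40: drop; pos0(id70) recv 78: fwd
Round 3: pos3(id44) recv 70: fwd; pos1(id40) recv 78: fwd
Round 4: pos4(id58) recv 70: fwd; pos2(id34) recv 78: fwd
Round 5: pos5(id71) recv 70: drop; pos3(id44) recv 78: fwd
Round 6: pos4(id58) recv 78: fwd
Round 7: pos5(id71) recv 78: fwd
Round 8: pos6(id78) recv 78: ELECTED

Answer: 40,70,78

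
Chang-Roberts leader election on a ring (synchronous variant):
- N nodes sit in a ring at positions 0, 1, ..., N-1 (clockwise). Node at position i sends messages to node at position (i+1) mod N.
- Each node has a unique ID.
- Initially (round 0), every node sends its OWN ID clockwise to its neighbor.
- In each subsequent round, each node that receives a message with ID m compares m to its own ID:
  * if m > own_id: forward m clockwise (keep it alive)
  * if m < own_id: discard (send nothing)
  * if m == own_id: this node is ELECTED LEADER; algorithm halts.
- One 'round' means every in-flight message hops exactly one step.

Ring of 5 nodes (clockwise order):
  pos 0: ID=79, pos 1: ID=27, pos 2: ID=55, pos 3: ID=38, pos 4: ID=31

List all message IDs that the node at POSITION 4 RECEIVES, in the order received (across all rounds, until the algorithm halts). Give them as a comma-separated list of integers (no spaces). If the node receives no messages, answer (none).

Round 1: pos1(id27) recv 79: fwd; pos2(id55) recv 27: drop; pos3(id38) recv 55: fwd; pos4(id31) recv 38: fwd; pos0(id79) recv 31: drop
Round 2: pos2(id55) recv 79: fwd; pos4(id31) recv 55: fwd; pos0(id79) recv 38: drop
Round 3: pos3(id38) recv 79: fwd; pos0(id79) recv 55: drop
Round 4: pos4(id31) recv 79: fwd
Round 5: pos0(id79) recv 79: ELECTED

Answer: 38,55,79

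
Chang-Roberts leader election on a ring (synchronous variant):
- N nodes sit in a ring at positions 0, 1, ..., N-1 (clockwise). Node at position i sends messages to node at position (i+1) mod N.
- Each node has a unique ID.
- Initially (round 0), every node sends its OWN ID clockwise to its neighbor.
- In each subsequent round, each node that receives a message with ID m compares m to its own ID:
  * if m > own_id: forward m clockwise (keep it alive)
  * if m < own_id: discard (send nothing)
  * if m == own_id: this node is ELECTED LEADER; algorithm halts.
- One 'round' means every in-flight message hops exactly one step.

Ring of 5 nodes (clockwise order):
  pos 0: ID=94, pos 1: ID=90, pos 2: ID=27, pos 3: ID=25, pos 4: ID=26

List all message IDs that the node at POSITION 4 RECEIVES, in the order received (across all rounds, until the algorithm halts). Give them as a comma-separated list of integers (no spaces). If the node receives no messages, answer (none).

Answer: 25,27,90,94

Derivation:
Round 1: pos1(id90) recv 94: fwd; pos2(id27) recv 90: fwd; pos3(id25) recv 27: fwd; pos4(id26) recv 25: drop; pos0(id94) recv 26: drop
Round 2: pos2(id27) recv 94: fwd; pos3(id25) recv 90: fwd; pos4(id26) recv 27: fwd
Round 3: pos3(id25) recv 94: fwd; pos4(id26) recv 90: fwd; pos0(id94) recv 27: drop
Round 4: pos4(id26) recv 94: fwd; pos0(id94) recv 90: drop
Round 5: pos0(id94) recv 94: ELECTED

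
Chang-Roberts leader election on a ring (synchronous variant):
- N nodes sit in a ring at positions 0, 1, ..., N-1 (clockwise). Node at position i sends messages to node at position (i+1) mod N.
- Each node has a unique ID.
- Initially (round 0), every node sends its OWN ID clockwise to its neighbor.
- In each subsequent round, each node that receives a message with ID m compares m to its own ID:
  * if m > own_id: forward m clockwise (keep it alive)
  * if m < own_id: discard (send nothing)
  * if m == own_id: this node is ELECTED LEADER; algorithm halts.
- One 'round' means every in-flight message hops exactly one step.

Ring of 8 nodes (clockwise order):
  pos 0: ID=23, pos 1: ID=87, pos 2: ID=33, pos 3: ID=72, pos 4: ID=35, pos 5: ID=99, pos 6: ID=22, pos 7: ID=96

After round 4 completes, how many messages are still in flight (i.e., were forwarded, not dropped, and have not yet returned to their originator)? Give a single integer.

Round 1: pos1(id87) recv 23: drop; pos2(id33) recv 87: fwd; pos3(id72) recv 33: drop; pos4(id35) recv 72: fwd; pos5(id99) recv 35: drop; pos6(id22) recv 99: fwd; pos7(id96) recv 22: drop; pos0(id23) recv 96: fwd
Round 2: pos3(id72) recv 87: fwd; pos5(id99) recv 72: drop; pos7(id96) recv 99: fwd; pos1(id87) recv 96: fwd
Round 3: pos4(id35) recv 87: fwd; pos0(id23) recv 99: fwd; pos2(id33) recv 96: fwd
Round 4: pos5(id99) recv 87: drop; pos1(id87) recv 99: fwd; pos3(id72) recv 96: fwd
After round 4: 2 messages still in flight

Answer: 2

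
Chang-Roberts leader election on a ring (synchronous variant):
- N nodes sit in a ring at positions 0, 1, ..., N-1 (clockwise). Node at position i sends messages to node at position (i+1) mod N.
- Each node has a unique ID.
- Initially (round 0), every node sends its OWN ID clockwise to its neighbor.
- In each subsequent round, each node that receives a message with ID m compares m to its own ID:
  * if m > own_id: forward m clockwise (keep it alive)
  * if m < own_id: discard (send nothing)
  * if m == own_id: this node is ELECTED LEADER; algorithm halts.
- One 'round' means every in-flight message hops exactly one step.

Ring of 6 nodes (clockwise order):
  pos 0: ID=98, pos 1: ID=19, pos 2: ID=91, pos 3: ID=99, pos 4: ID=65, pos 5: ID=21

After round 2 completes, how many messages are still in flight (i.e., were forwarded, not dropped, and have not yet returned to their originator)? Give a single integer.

Round 1: pos1(id19) recv 98: fwd; pos2(id91) recv 19: drop; pos3(id99) recv 91: drop; pos4(id65) recv 99: fwd; pos5(id21) recv 65: fwd; pos0(id98) recv 21: drop
Round 2: pos2(id91) recv 98: fwd; pos5(id21) recv 99: fwd; pos0(id98) recv 65: drop
After round 2: 2 messages still in flight

Answer: 2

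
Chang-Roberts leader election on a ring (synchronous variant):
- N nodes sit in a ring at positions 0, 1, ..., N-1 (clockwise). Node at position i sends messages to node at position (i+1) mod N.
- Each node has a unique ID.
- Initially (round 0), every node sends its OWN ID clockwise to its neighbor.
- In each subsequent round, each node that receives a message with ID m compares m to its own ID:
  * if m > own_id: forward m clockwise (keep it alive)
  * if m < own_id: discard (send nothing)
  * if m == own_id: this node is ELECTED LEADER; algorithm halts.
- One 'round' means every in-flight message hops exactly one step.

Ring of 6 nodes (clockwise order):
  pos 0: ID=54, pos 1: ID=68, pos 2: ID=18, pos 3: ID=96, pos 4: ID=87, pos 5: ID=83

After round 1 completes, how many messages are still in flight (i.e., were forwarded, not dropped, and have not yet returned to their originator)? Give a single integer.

Round 1: pos1(id68) recv 54: drop; pos2(id18) recv 68: fwd; pos3(id96) recv 18: drop; pos4(id87) recv 96: fwd; pos5(id83) recv 87: fwd; pos0(id54) recv 83: fwd
After round 1: 4 messages still in flight

Answer: 4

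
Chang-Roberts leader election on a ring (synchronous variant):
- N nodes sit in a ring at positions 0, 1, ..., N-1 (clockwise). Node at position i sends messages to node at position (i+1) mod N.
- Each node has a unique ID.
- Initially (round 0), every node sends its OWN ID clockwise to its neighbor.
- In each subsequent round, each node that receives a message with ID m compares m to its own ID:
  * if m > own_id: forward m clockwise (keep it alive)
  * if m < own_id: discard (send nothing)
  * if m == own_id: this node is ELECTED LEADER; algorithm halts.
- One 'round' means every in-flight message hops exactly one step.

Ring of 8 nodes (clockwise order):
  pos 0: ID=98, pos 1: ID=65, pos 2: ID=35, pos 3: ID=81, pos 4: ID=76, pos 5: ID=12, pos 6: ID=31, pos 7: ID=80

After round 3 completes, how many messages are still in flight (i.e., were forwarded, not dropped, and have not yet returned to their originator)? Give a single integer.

Round 1: pos1(id65) recv 98: fwd; pos2(id35) recv 65: fwd; pos3(id81) recv 35: drop; pos4(id76) recv 81: fwd; pos5(id12) recv 76: fwd; pos6(id31) recv 12: drop; pos7(id80) recv 31: drop; pos0(id98) recv 80: drop
Round 2: pos2(id35) recv 98: fwd; pos3(id81) recv 65: drop; pos5(id12) recv 81: fwd; pos6(id31) recv 76: fwd
Round 3: pos3(id81) recv 98: fwd; pos6(id31) recv 81: fwd; pos7(id80) recv 76: drop
After round 3: 2 messages still in flight

Answer: 2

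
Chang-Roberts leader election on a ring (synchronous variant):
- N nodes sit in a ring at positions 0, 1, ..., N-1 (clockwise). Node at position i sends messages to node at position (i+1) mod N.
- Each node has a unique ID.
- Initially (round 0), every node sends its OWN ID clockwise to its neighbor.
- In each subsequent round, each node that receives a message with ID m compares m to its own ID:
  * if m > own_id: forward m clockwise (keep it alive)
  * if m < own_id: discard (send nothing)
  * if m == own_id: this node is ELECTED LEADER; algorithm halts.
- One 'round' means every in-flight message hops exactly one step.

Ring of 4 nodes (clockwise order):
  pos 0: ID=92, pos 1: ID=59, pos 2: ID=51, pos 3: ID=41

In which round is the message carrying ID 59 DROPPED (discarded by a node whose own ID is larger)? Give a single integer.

Answer: 3

Derivation:
Round 1: pos1(id59) recv 92: fwd; pos2(id51) recv 59: fwd; pos3(id41) recv 51: fwd; pos0(id92) recv 41: drop
Round 2: pos2(id51) recv 92: fwd; pos3(id41) recv 59: fwd; pos0(id92) recv 51: drop
Round 3: pos3(id41) recv 92: fwd; pos0(id92) recv 59: drop
Round 4: pos0(id92) recv 92: ELECTED
Message ID 59 originates at pos 1; dropped at pos 0 in round 3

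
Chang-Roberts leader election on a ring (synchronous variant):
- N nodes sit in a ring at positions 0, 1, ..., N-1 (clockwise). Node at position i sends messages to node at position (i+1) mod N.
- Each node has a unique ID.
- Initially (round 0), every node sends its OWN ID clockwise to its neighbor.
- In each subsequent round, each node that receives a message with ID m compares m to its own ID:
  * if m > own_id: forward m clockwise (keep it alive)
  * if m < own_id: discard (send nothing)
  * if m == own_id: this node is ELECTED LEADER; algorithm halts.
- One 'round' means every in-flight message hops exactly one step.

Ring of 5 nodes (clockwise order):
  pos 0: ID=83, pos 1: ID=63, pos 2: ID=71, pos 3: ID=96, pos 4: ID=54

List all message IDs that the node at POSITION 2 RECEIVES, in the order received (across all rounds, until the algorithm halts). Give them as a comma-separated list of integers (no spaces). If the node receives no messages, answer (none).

Answer: 63,83,96

Derivation:
Round 1: pos1(id63) recv 83: fwd; pos2(id71) recv 63: drop; pos3(id96) recv 71: drop; pos4(id54) recv 96: fwd; pos0(id83) recv 54: drop
Round 2: pos2(id71) recv 83: fwd; pos0(id83) recv 96: fwd
Round 3: pos3(id96) recv 83: drop; pos1(id63) recv 96: fwd
Round 4: pos2(id71) recv 96: fwd
Round 5: pos3(id96) recv 96: ELECTED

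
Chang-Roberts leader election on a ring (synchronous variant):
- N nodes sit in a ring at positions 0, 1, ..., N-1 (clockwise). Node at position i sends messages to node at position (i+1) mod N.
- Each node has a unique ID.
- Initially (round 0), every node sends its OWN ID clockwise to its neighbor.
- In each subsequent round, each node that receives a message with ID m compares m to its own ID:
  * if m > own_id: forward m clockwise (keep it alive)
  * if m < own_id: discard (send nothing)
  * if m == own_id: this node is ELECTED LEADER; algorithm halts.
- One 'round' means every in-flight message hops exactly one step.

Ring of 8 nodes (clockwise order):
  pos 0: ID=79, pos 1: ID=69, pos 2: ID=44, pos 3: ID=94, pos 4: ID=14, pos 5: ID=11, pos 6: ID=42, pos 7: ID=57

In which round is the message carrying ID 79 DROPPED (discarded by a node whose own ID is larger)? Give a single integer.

Round 1: pos1(id69) recv 79: fwd; pos2(id44) recv 69: fwd; pos3(id94) recv 44: drop; pos4(id14) recv 94: fwd; pos5(id11) recv 14: fwd; pos6(id42) recv 11: drop; pos7(id57) recv 42: drop; pos0(id79) recv 57: drop
Round 2: pos2(id44) recv 79: fwd; pos3(id94) recv 69: drop; pos5(id11) recv 94: fwd; pos6(id42) recv 14: drop
Round 3: pos3(id94) recv 79: drop; pos6(id42) recv 94: fwd
Round 4: pos7(id57) recv 94: fwd
Round 5: pos0(id79) recv 94: fwd
Round 6: pos1(id69) recv 94: fwd
Round 7: pos2(id44) recv 94: fwd
Round 8: pos3(id94) recv 94: ELECTED
Message ID 79 originates at pos 0; dropped at pos 3 in round 3

Answer: 3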